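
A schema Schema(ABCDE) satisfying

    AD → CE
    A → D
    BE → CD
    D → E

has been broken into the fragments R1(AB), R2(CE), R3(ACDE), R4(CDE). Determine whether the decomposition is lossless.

Yes

Chase test. Columns are ABCDE; row i has aⱼ where attribute j ∈ Ri, else bᵢⱼ.
Initial tableau (one row per fragment):
  row 1: a1 a2 b13 b14 b15
  row 2: b21 b22 a3 b24 a5
  row 3: a1 b32 a3 a4 a5
  row 4: b41 b42 a3 a4 a5
Rows 1 and 3 agree on A; apply A→D and equate their D entries.
Rows 1 and 3 agree on D; apply D→E and equate their E entries.
Rows 1 and 3 agree on AD; apply AD→CE and equate their CE entries.
Row 1 is now all distinguished symbols — the join is lossless.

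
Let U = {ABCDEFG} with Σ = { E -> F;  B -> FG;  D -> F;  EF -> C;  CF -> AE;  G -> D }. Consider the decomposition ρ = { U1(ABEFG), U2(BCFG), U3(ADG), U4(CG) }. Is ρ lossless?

No

Chase test. Columns are ABCDEFG; row i has aⱼ where attribute j ∈ Ui, else bᵢⱼ.
Initial tableau (one row per fragment):
  row 1: a1 a2 b13 b14 a5 a6 a7
  row 2: b21 a2 a3 b24 b25 a6 a7
  row 3: a1 b32 b33 a4 b35 b36 a7
  row 4: b41 b42 a3 b44 b45 b46 a7
Rows 1 and 2 agree on G; apply G→D and equate their D entries.
Rows 1 and 3 agree on G; apply G→D and equate their D entries.
Rows 1 and 4 agree on G; apply G→D and equate their D entries.
Rows 1 and 3 agree on D; apply D→F and equate their F entries.
Rows 1 and 4 agree on D; apply D→F and equate their F entries.
Rows 2 and 4 agree on CF; apply CF→AE and equate their AE entries.
No row becomes fully distinguished — the join is lossy.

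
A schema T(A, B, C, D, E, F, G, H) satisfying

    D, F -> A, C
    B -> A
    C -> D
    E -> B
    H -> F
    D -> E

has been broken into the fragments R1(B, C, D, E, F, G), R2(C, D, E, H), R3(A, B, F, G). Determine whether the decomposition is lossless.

Chase test. Columns are A, B, C, D, E, F, G, H; row i has aⱼ where attribute j ∈ Ri, else bᵢⱼ.
Initial tableau (one row per fragment):
  row 1: b11 a2 a3 a4 a5 a6 a7 b18
  row 2: b21 b22 a3 a4 a5 b26 b27 a8
  row 3: a1 a2 b33 b34 b35 a6 a7 b38
Rows 1 and 3 agree on B; apply B→A and equate their A entries.
Rows 1 and 2 agree on E; apply E→B and equate their B entries.
Rows 1 and 2 agree on B; apply B→A and equate their A entries.
No row becomes fully distinguished — the join is lossy.

No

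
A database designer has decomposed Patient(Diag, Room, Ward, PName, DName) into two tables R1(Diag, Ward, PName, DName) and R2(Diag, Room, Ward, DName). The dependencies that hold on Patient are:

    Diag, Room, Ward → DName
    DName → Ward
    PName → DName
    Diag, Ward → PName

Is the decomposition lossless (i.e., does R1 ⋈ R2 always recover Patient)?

Common attributes: R1 ∩ R2 = {Diag, Ward, DName}.
Closure of {Diag, Ward, DName}: Diag, Ward → PName applies, adding PName. So (Diag, Ward, DName)⁺ = {Diag, Ward, PName, DName}.
This closure contains every attribute of R1, so R1 ∩ R2 → R1. The join is lossless.

Yes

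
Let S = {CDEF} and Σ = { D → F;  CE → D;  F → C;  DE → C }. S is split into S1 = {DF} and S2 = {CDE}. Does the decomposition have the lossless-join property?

Common attributes: S1 ∩ S2 = {D}.
Closure of {D}: D → F applies, adding F; F → C applies, adding C. So (D)⁺ = {CDF}.
This closure contains every attribute of S1, so S1 ∩ S2 → S1. The join is lossless.

Yes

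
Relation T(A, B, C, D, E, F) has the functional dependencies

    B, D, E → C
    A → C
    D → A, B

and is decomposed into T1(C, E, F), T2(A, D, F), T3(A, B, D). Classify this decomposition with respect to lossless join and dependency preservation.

lossy and not dependency-preserving

Lossless test (chase): Rows 2 and 3 agree on A; apply A→C and equate their C entries. Rows 2 and 3 agree on D; apply D→A, B and equate their A, B entries. No row becomes fully distinguished — the join is lossy.
Dependency preservation: the restricted closure of {B, D, E} across the fragments never reaches {C}, so B, D, E → C cannot be enforced without a join — not preserved.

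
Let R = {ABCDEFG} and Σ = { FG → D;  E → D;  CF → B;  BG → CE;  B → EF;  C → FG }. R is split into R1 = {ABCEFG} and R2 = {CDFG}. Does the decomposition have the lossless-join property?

Yes

Common attributes: R1 ∩ R2 = {CFG}.
Closure of {CFG}: FG → D applies, adding D; CF → B applies, adding B; BG → CE applies, adding E. So (CFG)⁺ = {BCDEFG}.
This closure contains every attribute of R2, so R1 ∩ R2 → R2. The join is lossless.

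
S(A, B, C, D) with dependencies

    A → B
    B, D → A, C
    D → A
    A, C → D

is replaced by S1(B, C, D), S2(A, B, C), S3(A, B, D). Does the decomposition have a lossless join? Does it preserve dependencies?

lossless but not dependency-preserving

Lossless test (chase): Rows 1 and 3 agree on B, D; apply B, D→A, C and equate their A, C entries. Rows 1 and 2 agree on A, C; apply A, C→D and equate their D entries. Row 1 is now all distinguished symbols — the join is lossless.
Dependency preservation: the restricted closure of {A, C} across the fragments never reaches {D}, so A, C → D cannot be enforced without a join — not preserved.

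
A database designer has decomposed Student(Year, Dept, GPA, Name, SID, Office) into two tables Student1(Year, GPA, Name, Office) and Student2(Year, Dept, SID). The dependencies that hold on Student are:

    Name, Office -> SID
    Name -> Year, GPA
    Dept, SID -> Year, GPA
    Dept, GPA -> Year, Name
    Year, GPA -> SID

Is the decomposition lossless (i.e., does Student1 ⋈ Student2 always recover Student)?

No

Common attributes: Student1 ∩ Student2 = {Year}.
No dependency enlarges {Year}, so (Year)⁺ = {Year}.
The closure contains neither all of Student1 = {Year, GPA, Name, Office} nor all of Student2 = {Year, Dept, SID}, so the common attributes are not a superkey of either fragment. The join is lossy.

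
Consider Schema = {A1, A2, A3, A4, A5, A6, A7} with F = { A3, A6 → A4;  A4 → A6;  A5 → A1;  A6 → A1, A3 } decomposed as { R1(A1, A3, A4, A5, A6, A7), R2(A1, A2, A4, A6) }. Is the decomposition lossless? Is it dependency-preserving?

lossy but dependency-preserving

Lossless test: (A1, A4, A6)⁺ = {A1, A3, A4, A6}, which is a superkey of neither fragment — lossy.
Dependency preservation: every FD's attributes lie within a single fragment, so each can be enforced locally — preserved.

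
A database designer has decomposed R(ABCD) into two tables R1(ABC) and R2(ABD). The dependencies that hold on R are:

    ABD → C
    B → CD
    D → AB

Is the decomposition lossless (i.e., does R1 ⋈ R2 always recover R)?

Common attributes: R1 ∩ R2 = {AB}.
Closure of {AB}: B → CD applies, adding CD. So (AB)⁺ = {ABCD}.
This closure contains every attribute of R1, so R1 ∩ R2 → R1. The join is lossless.

Yes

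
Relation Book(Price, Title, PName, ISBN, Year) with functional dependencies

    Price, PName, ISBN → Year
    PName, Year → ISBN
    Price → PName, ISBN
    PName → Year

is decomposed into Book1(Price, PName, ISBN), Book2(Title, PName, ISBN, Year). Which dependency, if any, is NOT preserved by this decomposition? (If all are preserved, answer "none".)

none

Price, PName, ISBN → Year: restricted closure across fragments reaches Year.
PName, Year → ISBN lies within Book2.
Price → PName, ISBN lies within Book1.
PName → Year lies within Book2.
Every dependency is enforceable on the fragments, so the decomposition is dependency-preserving.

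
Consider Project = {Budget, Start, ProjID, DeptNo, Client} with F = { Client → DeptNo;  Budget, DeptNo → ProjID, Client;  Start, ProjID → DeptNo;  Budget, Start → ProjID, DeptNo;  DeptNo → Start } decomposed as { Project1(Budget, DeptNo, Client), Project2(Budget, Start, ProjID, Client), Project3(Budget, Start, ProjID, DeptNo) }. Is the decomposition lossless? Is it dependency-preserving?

Lossless test (chase): Rows 1 and 2 agree on Client; apply Client→DeptNo and equate their DeptNo entries. Rows 1 and 2 agree on Budget, DeptNo; apply Budget, DeptNo→ProjID, Client and equate their ProjID, Client entries. Rows 1 and 3 agree on Budget, DeptNo; apply Budget, DeptNo→ProjID, Client and equate their ProjID, Client entries. Rows 1 and 2 agree on DeptNo; apply DeptNo→Start and equate their Start entries. Row 1 is now all distinguished symbols — the join is lossless.
Dependency preservation: Budget, DeptNo → ProjID, Client is not contained in any single fragment, but the restricted closure of its left-hand side across the fragments still reaches the right-hand side; the remaining FDs each lie inside some fragment. All dependencies are preserved.

lossless and dependency-preserving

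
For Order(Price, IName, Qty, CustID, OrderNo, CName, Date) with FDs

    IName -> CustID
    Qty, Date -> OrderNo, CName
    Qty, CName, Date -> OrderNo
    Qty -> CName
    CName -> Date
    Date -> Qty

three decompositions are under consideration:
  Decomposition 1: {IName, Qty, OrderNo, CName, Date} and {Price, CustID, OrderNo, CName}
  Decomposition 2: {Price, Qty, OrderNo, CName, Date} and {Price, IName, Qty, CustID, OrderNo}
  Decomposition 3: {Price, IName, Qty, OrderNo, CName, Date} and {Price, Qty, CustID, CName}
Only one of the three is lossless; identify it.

Decomposition 2

Decomposition 1: common = {OrderNo, CName}, closure = {Qty, OrderNo, CName, Date} → lossy.
Decomposition 2: common = {Price, Qty, OrderNo}, closure = {Price, Qty, OrderNo, CName, Date} → lossless.
Decomposition 3: common = {Price, Qty, CName}, closure = {Price, Qty, OrderNo, CName, Date} → lossy.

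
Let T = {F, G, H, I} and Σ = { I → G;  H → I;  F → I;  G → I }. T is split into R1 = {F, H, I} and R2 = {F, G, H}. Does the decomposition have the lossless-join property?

Common attributes: R1 ∩ R2 = {F, H}.
Closure of {F, H}: H → I applies, adding I; I → G applies, adding G. So (F, H)⁺ = {F, G, H, I}.
This closure contains every attribute of R1, so R1 ∩ R2 → R1. The join is lossless.

Yes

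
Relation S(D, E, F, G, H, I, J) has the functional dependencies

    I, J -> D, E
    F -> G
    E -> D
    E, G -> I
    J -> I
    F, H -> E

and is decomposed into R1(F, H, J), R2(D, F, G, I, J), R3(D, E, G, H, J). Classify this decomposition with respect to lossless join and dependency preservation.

lossless but not dependency-preserving

Lossless test (chase): Rows 1 and 2 agree on F; apply F→G and equate their G entries. Rows 1 and 2 agree on J; apply J→I and equate their I entries. Rows 1 and 3 agree on J; apply J→I and equate their I entries. Rows 1 and 2 agree on I, J; apply I, J→D, E and equate their D, E entries. Rows 1 and 3 agree on I, J; apply I, J→D, E and equate their D, E entries. Row 1 is now all distinguished symbols — the join is lossless.
Dependency preservation: the restricted closure of {E, G} across the fragments never reaches {I}, so E, G → I cannot be enforced without a join — not preserved.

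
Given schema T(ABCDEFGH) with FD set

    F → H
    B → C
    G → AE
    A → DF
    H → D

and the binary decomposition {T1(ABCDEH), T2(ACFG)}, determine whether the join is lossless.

No

Common attributes: T1 ∩ T2 = {AC}.
Closure of {AC}: A → DF applies, adding DF; F → H applies, adding H. So (AC)⁺ = {ACDFH}.
The closure contains neither all of T1 = {ABCDEH} nor all of T2 = {ACFG}, so the common attributes are not a superkey of either fragment. The join is lossy.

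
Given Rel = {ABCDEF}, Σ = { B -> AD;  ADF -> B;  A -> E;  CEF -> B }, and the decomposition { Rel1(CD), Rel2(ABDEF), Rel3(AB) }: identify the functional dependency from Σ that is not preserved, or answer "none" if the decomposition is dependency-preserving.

CEF -> B

Check CEF → B: no single fragment contains all of {BCEF}, and the restricted closure of {CEF} across the fragments never reaches {B}.
B → AD is preserved.
ADF → B is preserved.
A → E is preserved.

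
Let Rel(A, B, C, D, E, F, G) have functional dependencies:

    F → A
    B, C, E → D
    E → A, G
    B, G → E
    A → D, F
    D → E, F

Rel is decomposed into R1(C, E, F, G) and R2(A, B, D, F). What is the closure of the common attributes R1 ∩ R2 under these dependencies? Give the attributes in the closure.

A, D, E, F, G

R1 ∩ R2 = {F}.
F → A applies, adding A
A → D, F applies, adding D
D → E, F applies, adding E
E → A, G applies, adding G
Closure: {A, D, E, F, G}.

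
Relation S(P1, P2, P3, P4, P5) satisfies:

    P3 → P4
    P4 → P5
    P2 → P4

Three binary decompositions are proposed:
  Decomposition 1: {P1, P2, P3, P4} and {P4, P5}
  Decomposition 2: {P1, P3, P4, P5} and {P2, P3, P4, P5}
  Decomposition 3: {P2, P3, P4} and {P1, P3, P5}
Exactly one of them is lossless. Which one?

Decomposition 1

Decomposition 1: common = {P4}, closure = {P4, P5} → lossless.
Decomposition 2: common = {P3, P4, P5}, closure = {P3, P4, P5} → lossy.
Decomposition 3: common = {P3}, closure = {P3, P4, P5} → lossy.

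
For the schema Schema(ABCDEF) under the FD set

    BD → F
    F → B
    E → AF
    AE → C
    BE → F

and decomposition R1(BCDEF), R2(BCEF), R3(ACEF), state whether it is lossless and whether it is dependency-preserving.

Lossless test (chase): Rows 1 and 3 agree on F; apply F→B and equate their B entries. Rows 1 and 2 agree on E; apply E→AF and equate their AF entries. Rows 1 and 3 agree on E; apply E→AF and equate their AF entries. Row 1 is now all distinguished symbols — the join is lossless.
Dependency preservation: every FD's attributes lie within a single fragment, so each can be enforced locally — preserved.

lossless and dependency-preserving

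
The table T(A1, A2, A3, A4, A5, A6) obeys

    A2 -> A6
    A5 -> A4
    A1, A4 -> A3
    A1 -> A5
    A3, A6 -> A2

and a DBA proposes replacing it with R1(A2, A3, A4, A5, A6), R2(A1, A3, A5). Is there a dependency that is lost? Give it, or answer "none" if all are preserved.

none

A2 → A6 lies within R1.
A5 → A4 lies within R1.
A1, A4 → A3: restricted closure across fragments reaches A3.
A1 → A5 lies within R2.
A3, A6 → A2 lies within R1.
Every dependency is enforceable on the fragments, so the decomposition is dependency-preserving.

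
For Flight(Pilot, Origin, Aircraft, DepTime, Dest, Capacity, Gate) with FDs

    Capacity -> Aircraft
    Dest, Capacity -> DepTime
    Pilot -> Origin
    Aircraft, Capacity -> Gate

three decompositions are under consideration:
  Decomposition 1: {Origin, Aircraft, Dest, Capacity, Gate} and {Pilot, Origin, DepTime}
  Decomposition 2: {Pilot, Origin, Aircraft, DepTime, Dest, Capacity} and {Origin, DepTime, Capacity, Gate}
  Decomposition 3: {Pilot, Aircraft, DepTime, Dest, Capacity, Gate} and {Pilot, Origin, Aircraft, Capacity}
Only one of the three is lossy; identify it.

Decomposition 1

Decomposition 1: common = {Origin}, closure = {Origin} → lossy.
Decomposition 2: common = {Origin, DepTime, Capacity}, closure = {Origin, Aircraft, DepTime, Capacity, Gate} → lossless.
Decomposition 3: common = {Pilot, Aircraft, Capacity}, closure = {Pilot, Origin, Aircraft, Capacity, Gate} → lossless.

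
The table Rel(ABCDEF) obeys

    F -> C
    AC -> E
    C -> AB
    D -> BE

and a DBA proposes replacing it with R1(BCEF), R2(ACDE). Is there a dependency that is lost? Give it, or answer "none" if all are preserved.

Check D → BE: no single fragment contains all of {BDE}, and the restricted closure of {D} across the fragments never reaches {BE}.
F → C is preserved.
AC → E is preserved.
C → AB is preserved.

D -> BE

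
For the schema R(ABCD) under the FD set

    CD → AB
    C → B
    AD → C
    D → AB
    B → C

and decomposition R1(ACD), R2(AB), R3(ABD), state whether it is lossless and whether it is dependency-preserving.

lossless but not dependency-preserving

Lossless test (chase): Rows 1 and 3 agree on AD; apply AD→C and equate their C entries. Rows 1 and 3 agree on D; apply D→AB and equate their AB entries. Rows 1 and 2 agree on B; apply B→C and equate their C entries. Row 1 is now all distinguished symbols — the join is lossless.
Dependency preservation: the restricted closure of {C} across the fragments never reaches {B}, so C → B cannot be enforced without a join — not preserved.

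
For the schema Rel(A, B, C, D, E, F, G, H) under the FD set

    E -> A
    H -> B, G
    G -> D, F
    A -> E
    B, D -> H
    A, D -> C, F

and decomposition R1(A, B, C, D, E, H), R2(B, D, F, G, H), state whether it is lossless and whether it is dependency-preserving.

Lossless test: (B, D, H)⁺ = {B, D, F, G, H}, which contains all of one fragment — lossless.
Dependency preservation: the restricted closure of {A, D} across the fragments never reaches {C, F}, so A, D → C, F cannot be enforced without a join — not preserved.

lossless but not dependency-preserving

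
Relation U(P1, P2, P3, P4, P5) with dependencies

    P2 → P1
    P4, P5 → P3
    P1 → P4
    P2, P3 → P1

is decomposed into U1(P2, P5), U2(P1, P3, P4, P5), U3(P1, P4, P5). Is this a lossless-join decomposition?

Chase test. Columns are P1, P2, P3, P4, P5; row i has aⱼ where attribute j ∈ Ui, else bᵢⱼ.
Initial tableau (one row per fragment):
  row 1: b11 a2 b13 b14 a5
  row 2: a1 b22 a3 a4 a5
  row 3: a1 b32 b33 a4 a5
Rows 2 and 3 agree on P4, P5; apply P4, P5→P3 and equate their P3 entries.
No row becomes fully distinguished — the join is lossy.

No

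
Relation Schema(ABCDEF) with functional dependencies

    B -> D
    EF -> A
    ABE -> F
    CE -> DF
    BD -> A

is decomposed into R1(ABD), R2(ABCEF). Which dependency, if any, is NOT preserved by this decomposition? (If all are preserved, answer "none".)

CE -> DF

Check CE → DF: no single fragment contains all of {CDEF}, and the restricted closure of {CE} across the fragments never reaches {DF}.
B → D is preserved.
EF → A is preserved.
ABE → F is preserved.
BD → A is preserved.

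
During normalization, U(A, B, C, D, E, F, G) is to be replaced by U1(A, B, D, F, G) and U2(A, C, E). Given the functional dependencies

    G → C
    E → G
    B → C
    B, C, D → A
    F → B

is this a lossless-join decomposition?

Common attributes: U1 ∩ U2 = {A}.
No dependency enlarges {A}, so (A)⁺ = {A}.
The closure contains neither all of U1 = {A, B, D, F, G} nor all of U2 = {A, C, E}, so the common attributes are not a superkey of either fragment. The join is lossy.

No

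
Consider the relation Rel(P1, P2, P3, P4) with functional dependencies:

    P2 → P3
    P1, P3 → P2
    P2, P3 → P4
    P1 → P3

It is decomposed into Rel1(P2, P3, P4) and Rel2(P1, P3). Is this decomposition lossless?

No

Common attributes: Rel1 ∩ Rel2 = {P3}.
No dependency enlarges {P3}, so (P3)⁺ = {P3}.
The closure contains neither all of Rel1 = {P2, P3, P4} nor all of Rel2 = {P1, P3}, so the common attributes are not a superkey of either fragment. The join is lossy.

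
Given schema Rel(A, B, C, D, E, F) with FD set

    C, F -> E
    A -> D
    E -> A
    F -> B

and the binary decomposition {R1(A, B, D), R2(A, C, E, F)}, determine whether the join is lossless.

Common attributes: R1 ∩ R2 = {A}.
Closure of {A}: A → D applies, adding D. So (A)⁺ = {A, D}.
The closure contains neither all of R1 = {A, B, D} nor all of R2 = {A, C, E, F}, so the common attributes are not a superkey of either fragment. The join is lossy.

No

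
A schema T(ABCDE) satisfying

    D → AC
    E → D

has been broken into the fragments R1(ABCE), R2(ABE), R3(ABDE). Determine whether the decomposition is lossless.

Chase test. Columns are ABCDE; row i has aⱼ where attribute j ∈ Ri, else bᵢⱼ.
Initial tableau (one row per fragment):
  row 1: a1 a2 a3 b14 a5
  row 2: a1 a2 b23 b24 a5
  row 3: a1 a2 b33 a4 a5
Rows 1 and 2 agree on E; apply E→D and equate their D entries.
Rows 1 and 3 agree on E; apply E→D and equate their D entries.
Rows 1 and 2 agree on D; apply D→AC and equate their AC entries.
Rows 1 and 3 agree on D; apply D→AC and equate their AC entries.
Row 1 is now all distinguished symbols — the join is lossless.

Yes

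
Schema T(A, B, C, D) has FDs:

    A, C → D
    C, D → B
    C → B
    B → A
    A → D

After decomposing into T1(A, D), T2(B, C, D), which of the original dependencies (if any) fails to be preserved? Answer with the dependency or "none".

Check B → A: no single fragment contains all of {A, B}, and the restricted closure of {B} across the fragments never reaches {A}.
A, C → D is preserved.
C, D → B is preserved.
C → B is preserved.
A → D is preserved.

B → A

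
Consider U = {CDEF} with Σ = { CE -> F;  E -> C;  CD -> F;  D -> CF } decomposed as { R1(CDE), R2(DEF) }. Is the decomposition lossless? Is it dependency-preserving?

lossless and dependency-preserving

Lossless test: (DE)⁺ = {CDEF}, which contains all of one fragment — lossless.
Dependency preservation: CE → F; CD → F; D → CF are not contained in any single fragment, but the restricted closure of each left-hand side across the fragments still reaches the right-hand side; the remaining FDs each lie inside some fragment. All dependencies are preserved.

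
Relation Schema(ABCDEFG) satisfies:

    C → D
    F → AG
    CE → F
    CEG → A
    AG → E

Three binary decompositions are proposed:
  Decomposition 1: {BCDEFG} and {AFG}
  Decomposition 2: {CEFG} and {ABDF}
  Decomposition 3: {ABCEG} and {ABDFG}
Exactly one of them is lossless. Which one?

Decomposition 1: common = {FG}, closure = {AEFG} → lossless.
Decomposition 2: common = {F}, closure = {AEFG} → lossy.
Decomposition 3: common = {ABG}, closure = {ABEG} → lossy.

Decomposition 1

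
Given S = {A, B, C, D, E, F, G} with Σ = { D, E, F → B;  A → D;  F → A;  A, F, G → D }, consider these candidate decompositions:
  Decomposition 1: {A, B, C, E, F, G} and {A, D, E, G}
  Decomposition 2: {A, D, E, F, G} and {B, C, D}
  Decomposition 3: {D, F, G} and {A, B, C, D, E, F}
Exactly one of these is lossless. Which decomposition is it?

Decomposition 1: common = {A, E, G}, closure = {A, D, E, G} → lossless.
Decomposition 2: common = {D}, closure = {D} → lossy.
Decomposition 3: common = {D, F}, closure = {A, D, F} → lossy.

Decomposition 1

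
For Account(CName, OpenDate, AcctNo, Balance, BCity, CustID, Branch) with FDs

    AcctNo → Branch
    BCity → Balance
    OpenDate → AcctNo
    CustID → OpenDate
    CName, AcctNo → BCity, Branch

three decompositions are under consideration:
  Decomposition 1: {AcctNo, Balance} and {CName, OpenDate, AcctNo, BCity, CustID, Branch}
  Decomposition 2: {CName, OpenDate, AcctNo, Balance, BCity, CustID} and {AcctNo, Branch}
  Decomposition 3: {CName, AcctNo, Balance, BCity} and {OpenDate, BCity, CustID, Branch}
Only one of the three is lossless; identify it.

Decomposition 1: common = {AcctNo}, closure = {AcctNo, Branch} → lossy.
Decomposition 2: common = {AcctNo}, closure = {AcctNo, Branch} → lossless.
Decomposition 3: common = {BCity}, closure = {Balance, BCity} → lossy.

Decomposition 2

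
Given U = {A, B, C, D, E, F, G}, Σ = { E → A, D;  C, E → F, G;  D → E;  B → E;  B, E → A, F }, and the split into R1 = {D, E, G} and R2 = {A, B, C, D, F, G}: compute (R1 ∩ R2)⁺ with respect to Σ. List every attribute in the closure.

A, D, E, G

R1 ∩ R2 = {D, G}.
D → E applies, adding E
E → A, D applies, adding A
Closure: {A, D, E, G}.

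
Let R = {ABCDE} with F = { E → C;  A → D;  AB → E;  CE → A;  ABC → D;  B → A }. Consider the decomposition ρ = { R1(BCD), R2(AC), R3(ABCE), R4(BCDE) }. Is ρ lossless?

Chase test. Columns are ABCDE; row i has aⱼ where attribute j ∈ Ri, else bᵢⱼ.
Initial tableau (one row per fragment):
  row 1: b11 a2 a3 a4 b15
  row 2: a1 b22 a3 b24 b25
  row 3: a1 a2 a3 b34 a5
  row 4: b41 a2 a3 a4 a5
Rows 2 and 3 agree on A; apply A→D and equate their D entries.
Rows 3 and 4 agree on CE; apply CE→A and equate their A entries.
Rows 3 and 4 agree on ABC; apply ABC→D and equate their D entries.
Rows 1 and 3 agree on B; apply B→A and equate their A entries.
Rows 1 and 3 agree on AB; apply AB→E and equate their E entries.
Row 1 is now all distinguished symbols — the join is lossless.

Yes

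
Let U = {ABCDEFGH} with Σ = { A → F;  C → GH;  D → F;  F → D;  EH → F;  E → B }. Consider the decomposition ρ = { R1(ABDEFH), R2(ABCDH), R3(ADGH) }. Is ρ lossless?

Chase test. Columns are ABCDEFGH; row i has aⱼ where attribute j ∈ Ri, else bᵢⱼ.
Initial tableau (one row per fragment):
  row 1: a1 a2 b13 a4 a5 a6 b17 a8
  row 2: a1 a2 a3 a4 b25 b26 b27 a8
  row 3: a1 b32 b33 a4 b35 b36 a7 a8
Rows 1 and 2 agree on A; apply A→F and equate their F entries.
Rows 1 and 3 agree on A; apply A→F and equate their F entries.
No row becomes fully distinguished — the join is lossy.

No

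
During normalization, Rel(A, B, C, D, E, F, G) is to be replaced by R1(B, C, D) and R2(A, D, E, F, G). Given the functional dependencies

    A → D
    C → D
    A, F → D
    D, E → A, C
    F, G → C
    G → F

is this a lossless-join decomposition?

No

Common attributes: R1 ∩ R2 = {D}.
No dependency enlarges {D}, so (D)⁺ = {D}.
The closure contains neither all of R1 = {B, C, D} nor all of R2 = {A, D, E, F, G}, so the common attributes are not a superkey of either fragment. The join is lossy.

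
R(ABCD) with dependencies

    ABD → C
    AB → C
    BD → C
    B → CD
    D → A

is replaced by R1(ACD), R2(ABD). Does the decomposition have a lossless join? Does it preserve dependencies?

Lossless test: (AD)⁺ = {AD}, which is a superkey of neither fragment — lossy.
Dependency preservation: the restricted closure of {ABD} across the fragments never reaches {C}, so ABD → C cannot be enforced without a join — not preserved.

lossy and not dependency-preserving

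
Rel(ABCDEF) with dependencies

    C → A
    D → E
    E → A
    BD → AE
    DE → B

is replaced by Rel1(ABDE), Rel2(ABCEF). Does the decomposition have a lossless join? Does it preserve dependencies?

lossy but dependency-preserving

Lossless test: (ABE)⁺ = {ABE}, which is a superkey of neither fragment — lossy.
Dependency preservation: every FD's attributes lie within a single fragment, so each can be enforced locally — preserved.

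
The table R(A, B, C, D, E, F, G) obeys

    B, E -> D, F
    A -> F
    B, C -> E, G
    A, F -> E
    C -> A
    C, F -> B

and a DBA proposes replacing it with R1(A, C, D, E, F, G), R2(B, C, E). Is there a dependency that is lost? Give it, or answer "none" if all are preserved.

Check B, E → D, F: no single fragment contains all of {B, D, E, F}, and the restricted closure of {B, E} across the fragments never reaches {D, F}.
A → F is preserved.
B, C → E, G is preserved.
A, F → E is preserved.
C → A is preserved.
C, F → B is preserved.

B, E -> D, F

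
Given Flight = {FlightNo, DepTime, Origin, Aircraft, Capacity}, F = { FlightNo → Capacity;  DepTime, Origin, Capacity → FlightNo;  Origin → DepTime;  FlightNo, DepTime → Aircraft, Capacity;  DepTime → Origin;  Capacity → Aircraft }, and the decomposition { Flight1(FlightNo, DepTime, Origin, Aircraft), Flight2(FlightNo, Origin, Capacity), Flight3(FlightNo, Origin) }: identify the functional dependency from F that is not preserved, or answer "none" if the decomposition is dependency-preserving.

Capacity → Aircraft

Check Capacity → Aircraft: no single fragment contains all of {Aircraft, Capacity}, and the restricted closure of {Capacity} across the fragments never reaches {Aircraft}.
FlightNo → Capacity is preserved.
DepTime, Origin, Capacity → FlightNo is preserved.
Origin → DepTime is preserved.
FlightNo, DepTime → Aircraft, Capacity is preserved.
DepTime → Origin is preserved.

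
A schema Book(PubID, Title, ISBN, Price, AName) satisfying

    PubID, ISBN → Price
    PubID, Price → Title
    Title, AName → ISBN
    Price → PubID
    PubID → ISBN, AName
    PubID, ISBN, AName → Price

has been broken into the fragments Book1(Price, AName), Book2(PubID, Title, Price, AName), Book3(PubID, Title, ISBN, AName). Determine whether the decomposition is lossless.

Chase test. Columns are PubID, Title, ISBN, Price, AName; row i has aⱼ where attribute j ∈ Booki, else bᵢⱼ.
Initial tableau (one row per fragment):
  row 1: b11 b12 b13 a4 a5
  row 2: a1 a2 b23 a4 a5
  row 3: a1 a2 a3 b34 a5
Rows 2 and 3 agree on Title, AName; apply Title, AName→ISBN and equate their ISBN entries.
Rows 1 and 2 agree on Price; apply Price→PubID and equate their PubID entries.
Rows 1 and 2 agree on PubID; apply PubID→ISBN, AName and equate their ISBN, AName entries.
Rows 1 and 3 agree on PubID, ISBN, AName; apply PubID, ISBN, AName→Price and equate their Price entries.
Rows 1 and 2 agree on PubID, Price; apply PubID, Price→Title and equate their Title entries.
Row 1 is now all distinguished symbols — the join is lossless.

Yes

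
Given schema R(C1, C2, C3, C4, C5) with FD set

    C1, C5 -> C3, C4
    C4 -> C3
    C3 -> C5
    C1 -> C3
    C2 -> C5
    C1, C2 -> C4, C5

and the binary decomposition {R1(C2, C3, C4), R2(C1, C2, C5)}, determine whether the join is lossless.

Common attributes: R1 ∩ R2 = {C2}.
Closure of {C2}: C2 → C5 applies, adding C5. So (C2)⁺ = {C2, C5}.
The closure contains neither all of R1 = {C2, C3, C4} nor all of R2 = {C1, C2, C5}, so the common attributes are not a superkey of either fragment. The join is lossy.

No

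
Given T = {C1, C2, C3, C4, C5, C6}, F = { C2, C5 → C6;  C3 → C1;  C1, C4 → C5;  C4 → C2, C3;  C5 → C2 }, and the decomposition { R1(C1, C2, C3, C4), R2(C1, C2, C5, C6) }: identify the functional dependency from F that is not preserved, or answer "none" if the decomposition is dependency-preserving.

C1, C4 → C5

Check C1, C4 → C5: no single fragment contains all of {C1, C4, C5}, and the restricted closure of {C1, C4} across the fragments never reaches {C5}.
C2, C5 → C6 is preserved.
C3 → C1 is preserved.
C4 → C2, C3 is preserved.
C5 → C2 is preserved.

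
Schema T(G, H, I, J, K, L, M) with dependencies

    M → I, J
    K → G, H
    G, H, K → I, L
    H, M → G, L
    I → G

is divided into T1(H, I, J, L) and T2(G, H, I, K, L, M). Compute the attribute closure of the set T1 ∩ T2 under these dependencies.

G, H, I, L

T1 ∩ T2 = {H, I, L}.
I → G applies, adding G
Closure: {G, H, I, L}.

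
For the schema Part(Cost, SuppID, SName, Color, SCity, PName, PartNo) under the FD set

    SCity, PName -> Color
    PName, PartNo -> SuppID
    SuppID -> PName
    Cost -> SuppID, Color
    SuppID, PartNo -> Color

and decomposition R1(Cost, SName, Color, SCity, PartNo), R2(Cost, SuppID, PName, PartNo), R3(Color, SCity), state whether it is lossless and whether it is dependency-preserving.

Lossless test (chase): Rows 1 and 2 agree on Cost; apply Cost→SuppID, Color and equate their SuppID, Color entries. Rows 1 and 2 agree on SuppID; apply SuppID→PName and equate their PName entries. Row 1 is now all distinguished symbols — the join is lossless.
Dependency preservation: the restricted closure of {SCity, PName} across the fragments never reaches {Color}, so SCity, PName → Color cannot be enforced without a join — not preserved.

lossless but not dependency-preserving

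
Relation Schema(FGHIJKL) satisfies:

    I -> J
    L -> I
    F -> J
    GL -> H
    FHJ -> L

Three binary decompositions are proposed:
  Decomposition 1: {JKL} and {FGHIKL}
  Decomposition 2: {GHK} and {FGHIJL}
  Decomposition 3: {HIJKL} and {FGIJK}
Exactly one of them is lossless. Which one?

Decomposition 1

Decomposition 1: common = {KL}, closure = {IJKL} → lossless.
Decomposition 2: common = {GH}, closure = {GH} → lossy.
Decomposition 3: common = {IJK}, closure = {IJK} → lossy.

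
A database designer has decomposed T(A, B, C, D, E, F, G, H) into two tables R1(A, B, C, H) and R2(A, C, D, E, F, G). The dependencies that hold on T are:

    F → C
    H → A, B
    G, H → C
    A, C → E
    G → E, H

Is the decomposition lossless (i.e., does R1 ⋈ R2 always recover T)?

No

Common attributes: R1 ∩ R2 = {A, C}.
Closure of {A, C}: A, C → E applies, adding E. So (A, C)⁺ = {A, C, E}.
The closure contains neither all of R1 = {A, B, C, H} nor all of R2 = {A, C, D, E, F, G}, so the common attributes are not a superkey of either fragment. The join is lossy.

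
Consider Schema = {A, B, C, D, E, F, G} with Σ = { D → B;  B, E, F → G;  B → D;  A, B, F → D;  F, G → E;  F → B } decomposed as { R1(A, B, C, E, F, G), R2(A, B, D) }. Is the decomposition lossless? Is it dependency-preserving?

Lossless test: (A, B)⁺ = {A, B, D}, which contains all of one fragment — lossless.
Dependency preservation: A, B, F → D is not contained in any single fragment, but the restricted closure of its left-hand side across the fragments still reaches the right-hand side; the remaining FDs each lie inside some fragment. All dependencies are preserved.

lossless and dependency-preserving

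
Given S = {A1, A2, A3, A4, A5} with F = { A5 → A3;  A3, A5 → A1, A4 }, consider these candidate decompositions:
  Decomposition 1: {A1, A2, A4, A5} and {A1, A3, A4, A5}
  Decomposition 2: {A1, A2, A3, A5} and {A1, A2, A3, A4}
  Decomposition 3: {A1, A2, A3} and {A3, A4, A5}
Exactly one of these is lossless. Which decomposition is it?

Decomposition 1: common = {A1, A4, A5}, closure = {A1, A3, A4, A5} → lossless.
Decomposition 2: common = {A1, A2, A3}, closure = {A1, A2, A3} → lossy.
Decomposition 3: common = {A3}, closure = {A3} → lossy.

Decomposition 1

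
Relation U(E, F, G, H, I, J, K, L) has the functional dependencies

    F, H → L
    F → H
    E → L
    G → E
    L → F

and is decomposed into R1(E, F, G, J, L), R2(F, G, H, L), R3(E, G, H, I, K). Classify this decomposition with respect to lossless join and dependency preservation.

lossy but dependency-preserving

Lossless test (chase): Rows 1 and 2 agree on F; apply F→H and equate their H entries. Rows 1 and 3 agree on E; apply E→L and equate their L entries. Rows 1 and 2 agree on G; apply G→E and equate their E entries. Rows 1 and 3 agree on L; apply L→F and equate their F entries. No row becomes fully distinguished — the join is lossy.
Dependency preservation: every FD's attributes lie within a single fragment, so each can be enforced locally — preserved.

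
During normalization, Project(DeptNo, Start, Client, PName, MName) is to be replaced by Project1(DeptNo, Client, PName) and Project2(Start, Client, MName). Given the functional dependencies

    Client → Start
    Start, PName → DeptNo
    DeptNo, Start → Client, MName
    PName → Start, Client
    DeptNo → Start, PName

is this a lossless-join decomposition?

Common attributes: Project1 ∩ Project2 = {Client}.
Closure of {Client}: Client → Start applies, adding Start. So (Client)⁺ = {Start, Client}.
The closure contains neither all of Project1 = {DeptNo, Client, PName} nor all of Project2 = {Start, Client, MName}, so the common attributes are not a superkey of either fragment. The join is lossy.

No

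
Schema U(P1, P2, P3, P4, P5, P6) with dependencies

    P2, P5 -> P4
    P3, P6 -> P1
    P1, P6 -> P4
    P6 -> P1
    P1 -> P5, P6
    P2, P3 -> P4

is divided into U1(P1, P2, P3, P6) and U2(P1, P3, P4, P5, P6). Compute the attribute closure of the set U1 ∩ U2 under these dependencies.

U1 ∩ U2 = {P1, P3, P6}.
P1, P6 → P4 applies, adding P4
P1 → P5, P6 applies, adding P5
Closure: {P1, P3, P4, P5, P6}.

P1, P3, P4, P5, P6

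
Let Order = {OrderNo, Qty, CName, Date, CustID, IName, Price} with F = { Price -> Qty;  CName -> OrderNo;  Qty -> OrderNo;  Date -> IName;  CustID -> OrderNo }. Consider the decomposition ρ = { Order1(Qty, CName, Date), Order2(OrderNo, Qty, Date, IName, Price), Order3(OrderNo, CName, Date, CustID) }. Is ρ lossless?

No

Chase test. Columns are OrderNo, Qty, CName, Date, CustID, IName, Price; row i has aⱼ where attribute j ∈ Orderi, else bᵢⱼ.
Initial tableau (one row per fragment):
  row 1: b11 a2 a3 a4 b15 b16 b17
  row 2: a1 a2 b23 a4 b25 a6 a7
  row 3: a1 b32 a3 a4 a5 b36 b37
Rows 1 and 3 agree on CName; apply CName→OrderNo and equate their OrderNo entries.
Rows 1 and 2 agree on Date; apply Date→IName and equate their IName entries.
Rows 1 and 3 agree on Date; apply Date→IName and equate their IName entries.
No row becomes fully distinguished — the join is lossy.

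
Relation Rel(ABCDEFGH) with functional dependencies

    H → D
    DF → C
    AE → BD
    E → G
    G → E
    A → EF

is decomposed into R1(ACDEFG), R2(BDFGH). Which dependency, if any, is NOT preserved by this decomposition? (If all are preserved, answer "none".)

AE → BD

Check AE → BD: no single fragment contains all of {ABDE}, and the restricted closure of {AE} across the fragments never reaches {BD}.
H → D is preserved.
DF → C is preserved.
E → G is preserved.
G → E is preserved.
A → EF is preserved.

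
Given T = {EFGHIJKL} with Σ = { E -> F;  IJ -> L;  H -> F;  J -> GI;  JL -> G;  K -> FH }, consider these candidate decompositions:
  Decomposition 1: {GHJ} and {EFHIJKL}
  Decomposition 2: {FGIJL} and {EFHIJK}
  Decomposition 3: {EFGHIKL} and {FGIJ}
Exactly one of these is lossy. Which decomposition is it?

Decomposition 3

Decomposition 1: common = {HJ}, closure = {FGHIJL} → lossless.
Decomposition 2: common = {FIJ}, closure = {FGIJL} → lossless.
Decomposition 3: common = {FGI}, closure = {FGI} → lossy.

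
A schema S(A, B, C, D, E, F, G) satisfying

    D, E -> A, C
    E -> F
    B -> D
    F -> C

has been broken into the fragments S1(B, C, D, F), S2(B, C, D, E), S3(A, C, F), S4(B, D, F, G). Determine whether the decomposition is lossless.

No

Chase test. Columns are A, B, C, D, E, F, G; row i has aⱼ where attribute j ∈ Si, else bᵢⱼ.
Initial tableau (one row per fragment):
  row 1: b11 a2 a3 a4 b15 a6 b17
  row 2: b21 a2 a3 a4 a5 b26 b27
  row 3: a1 b32 a3 b34 b35 a6 b37
  row 4: b41 a2 b43 a4 b45 a6 a7
Rows 1 and 4 agree on F; apply F→C and equate their C entries.
No row becomes fully distinguished — the join is lossy.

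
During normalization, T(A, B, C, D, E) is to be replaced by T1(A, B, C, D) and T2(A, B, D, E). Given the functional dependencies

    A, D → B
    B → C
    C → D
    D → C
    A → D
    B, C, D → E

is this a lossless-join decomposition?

Yes

Common attributes: T1 ∩ T2 = {A, B, D}.
Closure of {A, B, D}: B → C applies, adding C; B, C, D → E applies, adding E. So (A, B, D)⁺ = {A, B, C, D, E}.
This closure contains every attribute of T1, so T1 ∩ T2 → T1. The join is lossless.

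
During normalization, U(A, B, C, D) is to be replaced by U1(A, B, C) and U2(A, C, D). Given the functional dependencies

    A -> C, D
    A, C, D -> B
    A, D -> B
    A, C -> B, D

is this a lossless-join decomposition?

Yes

Common attributes: U1 ∩ U2 = {A, C}.
Closure of {A, C}: A → C, D applies, adding D; A, C, D → B applies, adding B. So (A, C)⁺ = {A, B, C, D}.
This closure contains every attribute of U1, so U1 ∩ U2 → U1. The join is lossless.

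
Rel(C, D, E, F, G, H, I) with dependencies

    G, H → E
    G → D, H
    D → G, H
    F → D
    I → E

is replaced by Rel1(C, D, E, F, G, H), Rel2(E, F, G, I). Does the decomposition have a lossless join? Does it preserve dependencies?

lossy but dependency-preserving

Lossless test: (E, F, G)⁺ = {D, E, F, G, H}, which is a superkey of neither fragment — lossy.
Dependency preservation: every FD's attributes lie within a single fragment, so each can be enforced locally — preserved.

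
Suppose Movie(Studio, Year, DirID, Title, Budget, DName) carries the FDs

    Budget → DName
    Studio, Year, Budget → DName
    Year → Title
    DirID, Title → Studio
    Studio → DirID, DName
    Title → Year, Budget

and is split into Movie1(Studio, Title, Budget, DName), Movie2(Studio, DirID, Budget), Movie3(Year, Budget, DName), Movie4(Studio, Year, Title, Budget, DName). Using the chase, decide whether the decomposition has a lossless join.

Chase test. Columns are Studio, Year, DirID, Title, Budget, DName; row i has aⱼ where attribute j ∈ Moviei, else bᵢⱼ.
Initial tableau (one row per fragment):
  row 1: a1 b12 b13 a4 a5 a6
  row 2: a1 b22 a3 b24 a5 b26
  row 3: b31 a2 b33 b34 a5 a6
  row 4: a1 a2 b43 a4 a5 a6
Rows 1 and 2 agree on Budget; apply Budget→DName and equate their DName entries.
Rows 3 and 4 agree on Year; apply Year→Title and equate their Title entries.
Rows 1 and 2 agree on Studio; apply Studio→DirID, DName and equate their DirID, DName entries.
Rows 1 and 4 agree on Studio; apply Studio→DirID, DName and equate their DirID, DName entries.
Rows 1 and 3 agree on Title; apply Title→Year, Budget and equate their Year, Budget entries.
Row 1 is now all distinguished symbols — the join is lossless.

Yes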